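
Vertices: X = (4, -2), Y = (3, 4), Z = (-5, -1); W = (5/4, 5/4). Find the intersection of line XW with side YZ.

(1/3, 7/3)

Barycentric coordinates of W with respect to XYZ: (1/4, 1/2, 1/4).
On side YZ the X-coordinate is zero; dropping W's X-weight 1/4 and renormalizing the remaining 1/2 : 1/4 gives weights 2/3, 1/3 on Y, Z.
V = (2/3)·(3, 4) + (1/3)·(-5, -1) = (1/3, 7/3).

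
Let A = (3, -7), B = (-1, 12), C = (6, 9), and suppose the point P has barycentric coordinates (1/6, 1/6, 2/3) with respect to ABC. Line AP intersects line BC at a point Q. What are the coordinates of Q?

Line AP meets BC where the A-coordinate vanishes; zeroing P's A-weight and renormalizing leaves B, C-weights 1/6 : 2/3 → (1/5, 4/5).
So Q = (1/5)·B + (4/5)·C = (23/5, 48/5).

(23/5, 48/5)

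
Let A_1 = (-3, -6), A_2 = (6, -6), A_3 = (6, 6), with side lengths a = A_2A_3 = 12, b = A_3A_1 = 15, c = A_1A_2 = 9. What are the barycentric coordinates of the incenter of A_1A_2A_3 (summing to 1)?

The incenter has barycentric coordinates proportional to the opposite side lengths: (12 : 15 : 9).
Normalizing by 12+15+9 = 36 gives (1/3, 5/12, 1/4).

(1/3, 5/12, 1/4)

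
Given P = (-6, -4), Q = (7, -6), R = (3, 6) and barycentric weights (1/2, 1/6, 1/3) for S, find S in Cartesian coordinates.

(-5/6, -1)

S = (1/2)·P + (1/6)·Q + (1/3)·R.
x-coordinate: (1/2)·(-6) + (1/6)·7 + (1/3)·3 = -5/6.
y-coordinate: (1/2)·(-4) + (1/6)·(-6) + (1/3)·6 = -1.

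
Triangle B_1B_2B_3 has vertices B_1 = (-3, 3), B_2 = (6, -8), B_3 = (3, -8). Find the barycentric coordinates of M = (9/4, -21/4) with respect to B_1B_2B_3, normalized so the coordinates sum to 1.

Signed area of the reference triangle: [B_1B_2B_3] = ½·((-3)·(-8−(-8)) + 6·(-8−3) + 3·(3−(-8))) = ½·(0 − 66 + 33) = -33/2.
[MB_2B_3] = ½·((9/4)·(-8−(-8)) + 6·(-8−(-21/4)) + 3·(-21/4−(-8))) = ½·(0 − 33/2 + 33/4) = -33/8, so the B_1-coordinate is (-33/8)/(-33/2) = 1/4.
[B_1MB_3] = ½·((-3)·(-21/4−(-8)) + (9/4)·(-8−3) + 3·(3−(-21/4))) = ½·(-33/4 − 99/4 + 99/4) = -33/8, so the B_2-coordinate is 1/4.
[B_1B_2M] = ½·((-3)·(-8−(-21/4)) + 6·(-21/4−3) + (9/4)·(3−(-8))) = ½·(33/4 − 99/2 + 99/4) = -33/4, so the B_3-coordinate is 1/2.

(1/4, 1/4, 1/2)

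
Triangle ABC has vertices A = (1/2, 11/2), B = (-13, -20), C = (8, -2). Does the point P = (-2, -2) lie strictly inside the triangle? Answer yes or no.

Barycentric coordinates of P: (8/13, 10/39, 5/39).
The three coordinates are positive, positive, positive; a point is interior exactly when all three are positive.

yes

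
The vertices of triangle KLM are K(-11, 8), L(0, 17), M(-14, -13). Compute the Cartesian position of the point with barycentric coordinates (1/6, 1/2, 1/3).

N = (1/6)·K + (1/2)·L + (1/3)·M.
x-coordinate: (1/6)·(-11) + (1/2)·0 + (1/3)·(-14) = -13/2.
y-coordinate: (1/6)·8 + (1/2)·17 + (1/3)·(-13) = 11/2.

(-13/2, 11/2)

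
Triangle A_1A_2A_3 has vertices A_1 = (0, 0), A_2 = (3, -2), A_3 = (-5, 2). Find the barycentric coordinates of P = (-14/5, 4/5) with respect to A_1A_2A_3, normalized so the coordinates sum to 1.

(-1/5, 2/5, 4/5)

Signed area of the reference triangle: [A_1A_2A_3] = ½·(0·(-2−2) + 3·(2−0) + (-5)·(0−(-2))) = ½·(0 + 6 − 10) = -2.
[PA_2A_3] = ½·((-14/5)·(-2−2) + 3·(2−(4/5)) + (-5)·(4/5−(-2))) = ½·(56/5 + 18/5 − 14) = 2/5, so the A_1-coordinate is (2/5)/(-2) = -1/5.
[A_1PA_3] = ½·(0·(4/5−2) + (-14/5)·(2−0) + (-5)·(0−(4/5))) = ½·(0 − 28/5 + 4) = -4/5, so the A_2-coordinate is 2/5.
[A_1A_2P] = ½·(0·(-2−(4/5)) + 3·(4/5−0) + (-14/5)·(0−(-2))) = ½·(0 + 12/5 − 28/5) = -8/5, so the A_3-coordinate is 4/5.
Check: -1/5 + 2/5 + 4/5 = 1.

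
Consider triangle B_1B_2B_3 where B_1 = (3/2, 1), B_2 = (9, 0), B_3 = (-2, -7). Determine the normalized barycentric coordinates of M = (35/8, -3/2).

Signed area of the reference triangle: [B_1B_2B_3] = ½·((3/2)·(0−(-7)) + 9·(-7−1) + (-2)·(1−0)) = ½·(21/2 − 72 − 2) = -127/4.
[MB_2B_3] = ½·((35/8)·(0−(-7)) + 9·(-7−(-3/2)) + (-2)·(-3/2−0)) = ½·(245/8 − 99/2 + 3) = -127/16, so the B_1-coordinate is (-127/16)/(-127/4) = 1/4.
[B_1MB_3] = ½·((3/2)·(-3/2−(-7)) + (35/8)·(-7−1) + (-2)·(1−(-3/2))) = ½·(33/4 − 35 − 5) = -127/8, so the B_2-coordinate is 1/2.
[B_1B_2M] = ½·((3/2)·(0−(-3/2)) + 9·(-3/2−1) + (35/8)·(1−0)) = ½·(9/4 − 45/2 + 35/8) = -127/16, so the B_3-coordinate is 1/4.
Check: 1/4 + 1/2 + 1/4 = 1.

(1/4, 1/2, 1/4)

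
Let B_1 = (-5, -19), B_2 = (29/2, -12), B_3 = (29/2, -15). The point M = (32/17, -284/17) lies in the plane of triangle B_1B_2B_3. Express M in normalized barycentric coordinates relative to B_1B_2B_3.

Signed area of the reference triangle: [B_1B_2B_3] = ½·((-5)·(-12−(-15)) + (29/2)·(-15−(-19)) + (29/2)·(-19−(-12))) = ½·(-15 + 58 − 203/2) = -117/4.
[MB_2B_3] = ½·((32/17)·(-12−(-15)) + (29/2)·(-15−(-284/17)) + (29/2)·(-284/17−(-12))) = ½·(96/17 + 841/34 − 1160/17) = -1287/68, so the B_1-coordinate is (-1287/68)/(-117/4) = 11/17.
[B_1MB_3] = ½·((-5)·(-284/17−(-15)) + (32/17)·(-15−(-19)) + (29/2)·(-19−(-284/17))) = ½·(145/17 + 128/17 − 1131/34) = -585/68, so the B_2-coordinate is 5/17.
[B_1B_2M] = ½·((-5)·(-12−(-284/17)) + (29/2)·(-284/17−(-19)) + (32/17)·(-19−(-12))) = ½·(-400/17 + 1131/34 − 224/17) = -117/68, so the B_3-coordinate is 1/17.

(11/17, 5/17, 1/17)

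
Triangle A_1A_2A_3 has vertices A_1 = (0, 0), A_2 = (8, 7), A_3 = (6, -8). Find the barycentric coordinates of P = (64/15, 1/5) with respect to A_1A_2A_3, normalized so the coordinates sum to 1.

(2/5, 1/3, 4/15)

Signed area of the reference triangle: [A_1A_2A_3] = ½·(0·(7−(-8)) + 8·(-8−0) + 6·(0−7)) = ½·(0 − 64 − 42) = -53.
[PA_2A_3] = ½·((64/15)·(7−(-8)) + 8·(-8−(1/5)) + 6·(1/5−7)) = ½·(64 − 328/5 − 204/5) = -106/5, so the A_1-coordinate is (-106/5)/(-53) = 2/5.
[A_1PA_3] = ½·(0·(1/5−(-8)) + (64/15)·(-8−0) + 6·(0−(1/5))) = ½·(0 − 512/15 − 6/5) = -53/3, so the A_2-coordinate is 1/3.
[A_1A_2P] = ½·(0·(7−(1/5)) + 8·(1/5−0) + (64/15)·(0−7)) = ½·(0 + 8/5 − 448/15) = -212/15, so the A_3-coordinate is 4/15.
Check: 2/5 + 1/3 + 4/15 = 1.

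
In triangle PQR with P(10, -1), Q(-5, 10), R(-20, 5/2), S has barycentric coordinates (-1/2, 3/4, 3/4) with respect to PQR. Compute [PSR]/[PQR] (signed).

3/4

The signed ratio [PSR]/[PQR] equals the barycentric coordinate of S at vertex Q, which is 3/4.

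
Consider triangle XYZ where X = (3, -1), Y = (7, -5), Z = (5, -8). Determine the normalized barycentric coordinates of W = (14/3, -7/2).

Signed area of the reference triangle: [XYZ] = ½·(3·(-5−(-8)) + 7·(-8−(-1)) + 5·(-1−(-5))) = ½·(9 − 49 + 20) = -10.
[WYZ] = ½·((14/3)·(-5−(-8)) + 7·(-8−(-7/2)) + 5·(-7/2−(-5))) = ½·(14 − 63/2 + 15/2) = -5, so the X-coordinate is (-5)/(-10) = 1/2.
[XWZ] = ½·(3·(-7/2−(-8)) + (14/3)·(-8−(-1)) + 5·(-1−(-7/2))) = ½·(27/2 − 98/3 + 25/2) = -10/3, so the Y-coordinate is 1/3.
[XYW] = ½·(3·(-5−(-7/2)) + 7·(-7/2−(-1)) + (14/3)·(-1−(-5))) = ½·(-9/2 − 35/2 + 56/3) = -5/3, so the Z-coordinate is 1/6.

(1/2, 1/3, 1/6)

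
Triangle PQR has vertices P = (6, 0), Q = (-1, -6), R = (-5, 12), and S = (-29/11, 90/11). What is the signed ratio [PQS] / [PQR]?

[PQR] = ½·(6·(-6−12) + (-1)·(12−0) + (-5)·(0−(-6))) = ½·(-108 − 12 − 30) = -75.
[PQS] = ½·(6·(-6−(90/11)) + (-1)·(90/11−0) + (-29/11)·(0−(-6))) = ½·(-936/11 − 90/11 − 174/11) = -600/11, so the ratio is (-600/11)/(-75) = 8/11.

8/11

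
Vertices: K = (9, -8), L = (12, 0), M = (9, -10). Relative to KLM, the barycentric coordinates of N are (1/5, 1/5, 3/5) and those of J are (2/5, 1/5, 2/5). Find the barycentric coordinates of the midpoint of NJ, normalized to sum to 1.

Since both coordinate triples sum to 1, the midpoint's barycentrics are the componentwise average.
(1/5+2/5)/2 = 3/10; similarly 1/5 and 1/2.

(3/10, 1/5, 1/2)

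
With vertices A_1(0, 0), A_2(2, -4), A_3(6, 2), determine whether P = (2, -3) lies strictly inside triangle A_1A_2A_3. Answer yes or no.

Barycentric coordinates of P: (1/7, 11/14, 1/14).
The three coordinates are positive, positive, positive; a point is interior exactly when all three are positive.

yes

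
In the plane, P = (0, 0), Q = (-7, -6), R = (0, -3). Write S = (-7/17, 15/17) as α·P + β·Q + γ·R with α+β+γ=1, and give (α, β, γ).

Signed area of the reference triangle: [PQR] = ½·(0·(-6−(-3)) + (-7)·(-3−0) + 0·(0−(-6))) = ½·(0 + 21 + 0) = 21/2.
[SQR] = ½·((-7/17)·(-6−(-3)) + (-7)·(-3−(15/17)) + 0·(15/17−(-6))) = ½·(21/17 + 462/17 + 0) = 483/34, so the P-coordinate is (483/34)/(21/2) = 23/17.
[PSR] = ½·(0·(15/17−(-3)) + (-7/17)·(-3−0) + 0·(0−(15/17))) = ½·(0 + 21/17 + 0) = 21/34, so the Q-coordinate is 1/17.
[PQS] = ½·(0·(-6−(15/17)) + (-7)·(15/17−0) + (-7/17)·(0−(-6))) = ½·(0 − 105/17 − 42/17) = -147/34, so the R-coordinate is -7/17.
Check: 23/17 + 1/17 − 7/17 = 1.

(23/17, 1/17, -7/17)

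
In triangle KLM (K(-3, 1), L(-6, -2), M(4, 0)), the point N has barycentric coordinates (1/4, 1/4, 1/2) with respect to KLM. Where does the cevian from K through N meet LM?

(2/3, -2/3)

Line KN meets LM where the K-coordinate vanishes; zeroing N's K-weight and renormalizing leaves L, M-weights 1/4 : 1/2 → (1/3, 2/3).
So J = (1/3)·L + (2/3)·M = (2/3, -2/3).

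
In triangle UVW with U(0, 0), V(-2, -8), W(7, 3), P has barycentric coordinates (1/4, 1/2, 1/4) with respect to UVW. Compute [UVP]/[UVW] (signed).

The signed ratio [UVP]/[UVW] equals the barycentric coordinate of P at vertex W, which is 1/4.

1/4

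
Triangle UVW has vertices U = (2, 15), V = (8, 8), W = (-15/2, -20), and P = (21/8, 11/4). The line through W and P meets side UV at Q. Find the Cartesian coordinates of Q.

Barycentric coordinates of P with respect to UVW: (1/4, 1/2, 1/4).
On side UV the W-coordinate is zero; dropping P's W-weight 1/4 and renormalizing the remaining 1/4 : 1/2 gives weights 1/3, 2/3 on U, V.
Q = (1/3)·(2, 15) + (2/3)·(8, 8) = (6, 31/3).

(6, 31/3)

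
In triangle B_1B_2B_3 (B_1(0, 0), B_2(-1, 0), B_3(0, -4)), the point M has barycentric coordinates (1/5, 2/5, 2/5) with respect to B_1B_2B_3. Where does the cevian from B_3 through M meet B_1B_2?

(-2/3, 0)

Line B_3M meets B_1B_2 where the B_3-coordinate vanishes; zeroing M's B_3-weight and renormalizing leaves B_1, B_2-weights 1/5 : 2/5 → (1/3, 2/3).
So N = (1/3)·B_1 + (2/3)·B_2 = (-2/3, 0).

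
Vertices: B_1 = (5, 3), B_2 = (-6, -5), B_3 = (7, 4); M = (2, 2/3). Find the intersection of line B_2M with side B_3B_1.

(6, 7/2)

Barycentric coordinates of M with respect to B_1B_2B_3: (1/3, 1/3, 1/3).
On side B_3B_1 the B_2-coordinate is zero; dropping M's B_2-weight 1/3 and renormalizing the remaining 1/3 : 1/3 gives weights 1/2, 1/2 on B_3, B_1.
N = (1/2)·(7, 4) + (1/2)·(5, 3) = (6, 7/2).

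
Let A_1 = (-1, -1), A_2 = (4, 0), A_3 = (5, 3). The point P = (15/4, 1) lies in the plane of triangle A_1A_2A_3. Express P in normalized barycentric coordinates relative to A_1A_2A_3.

(1/8, 1/2, 3/8)

Signed area of the reference triangle: [A_1A_2A_3] = ½·((-1)·(0−3) + 4·(3−(-1)) + 5·(-1−0)) = ½·(3 + 16 − 5) = 7.
[PA_2A_3] = ½·((15/4)·(0−3) + 4·(3−1) + 5·(1−0)) = ½·(-45/4 + 8 + 5) = 7/8, so the A_1-coordinate is (7/8)/7 = 1/8.
[A_1PA_3] = ½·((-1)·(1−3) + (15/4)·(3−(-1)) + 5·(-1−1)) = ½·(2 + 15 − 10) = 7/2, so the A_2-coordinate is 1/2.
[A_1A_2P] = ½·((-1)·(0−1) + 4·(1−(-1)) + (15/4)·(-1−0)) = ½·(1 + 8 − 15/4) = 21/8, so the A_3-coordinate is 3/8.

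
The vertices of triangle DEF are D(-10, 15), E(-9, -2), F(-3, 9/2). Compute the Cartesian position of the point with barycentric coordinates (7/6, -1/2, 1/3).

(-49/6, 20)

G = (7/6)·D + (-1/2)·E + (1/3)·F.
x-coordinate: (7/6)·(-10) + (-1/2)·(-9) + (1/3)·(-3) = -49/6.
y-coordinate: (7/6)·15 + (-1/2)·(-2) + (1/3)·(9/2) = 20.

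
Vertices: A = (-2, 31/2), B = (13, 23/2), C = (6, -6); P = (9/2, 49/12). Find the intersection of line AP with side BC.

Barycentric coordinates of P with respect to ABC: (1/3, 1/6, 1/2).
On side BC the A-coordinate is zero; dropping P's A-weight 1/3 and renormalizing the remaining 1/6 : 1/2 gives weights 1/4, 3/4 on B, C.
Q = (1/4)·(13, 23/2) + (3/4)·(6, -6) = (31/4, -13/8).

(31/4, -13/8)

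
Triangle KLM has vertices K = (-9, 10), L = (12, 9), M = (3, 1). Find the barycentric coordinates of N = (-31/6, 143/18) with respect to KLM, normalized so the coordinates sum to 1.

(13/18, 1/18, 2/9)

Signed area of the reference triangle: [KLM] = ½·((-9)·(9−1) + 12·(1−10) + 3·(10−9)) = ½·(-72 − 108 + 3) = -177/2.
[NLM] = ½·((-31/6)·(9−1) + 12·(1−(143/18)) + 3·(143/18−9)) = ½·(-124/3 − 250/3 − 19/6) = -767/12, so the K-coordinate is (-767/12)/(-177/2) = 13/18.
[KNM] = ½·((-9)·(143/18−1) + (-31/6)·(1−10) + 3·(10−(143/18))) = ½·(-125/2 + 93/2 + 37/6) = -59/12, so the L-coordinate is 1/18.
[KLN] = ½·((-9)·(9−(143/18)) + 12·(143/18−10) + (-31/6)·(10−9)) = ½·(-19/2 − 74/3 − 31/6) = -59/3, so the M-coordinate is 2/9.
Check: 13/18 + 1/18 + 2/9 = 1.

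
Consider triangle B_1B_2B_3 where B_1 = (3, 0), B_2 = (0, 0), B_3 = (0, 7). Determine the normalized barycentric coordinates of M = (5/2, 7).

(5/6, -5/6, 1)

Signed area of the reference triangle: [B_1B_2B_3] = ½·(3·(0−7) + 0·(7−0) + 0·(0−0)) = ½·(-21 + 0 + 0) = -21/2.
[MB_2B_3] = ½·((5/2)·(0−7) + 0·(7−7) + 0·(7−0)) = ½·(-35/2 + 0 + 0) = -35/4, so the B_1-coordinate is (-35/4)/(-21/2) = 5/6.
[B_1MB_3] = ½·(3·(7−7) + (5/2)·(7−0) + 0·(0−7)) = ½·(0 + 35/2 + 0) = 35/4, so the B_2-coordinate is -5/6.
[B_1B_2M] = ½·(3·(0−7) + 0·(7−0) + (5/2)·(0−0)) = ½·(-21 + 0 + 0) = -21/2, so the B_3-coordinate is 1.
Check: 5/6 − 5/6 + 1 = 1.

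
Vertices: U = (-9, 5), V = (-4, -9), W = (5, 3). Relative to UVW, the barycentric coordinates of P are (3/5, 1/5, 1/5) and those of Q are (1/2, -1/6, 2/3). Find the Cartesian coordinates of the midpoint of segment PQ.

(-57/20, 39/10)

Barycentric coordinates of the midpoint are the average: (11/20, 1/60, 13/30).
Converting: (11/20)·U + (1/60)·V + (13/30)·W = (-57/20, 39/10).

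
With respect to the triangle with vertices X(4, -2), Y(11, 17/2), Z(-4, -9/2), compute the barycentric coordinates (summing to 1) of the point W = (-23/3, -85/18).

(-2/3, 1/9, 14/9)

Signed area of the reference triangle: [XYZ] = ½·(4·(17/2−(-9/2)) + 11·(-9/2−(-2)) + (-4)·(-2−(17/2))) = ½·(52 − 55/2 + 42) = 133/4.
[WYZ] = ½·((-23/3)·(17/2−(-9/2)) + 11·(-9/2−(-85/18)) + (-4)·(-85/18−(17/2))) = ½·(-299/3 + 22/9 + 476/9) = -133/6, so the X-coordinate is (-133/6)/(133/4) = -2/3.
[XWZ] = ½·(4·(-85/18−(-9/2)) + (-23/3)·(-9/2−(-2)) + (-4)·(-2−(-85/18))) = ½·(-8/9 + 115/6 − 98/9) = 133/36, so the Y-coordinate is 1/9.
[XYW] = ½·(4·(17/2−(-85/18)) + 11·(-85/18−(-2)) + (-23/3)·(-2−(17/2))) = ½·(476/9 − 539/18 + 161/2) = 931/18, so the Z-coordinate is 14/9.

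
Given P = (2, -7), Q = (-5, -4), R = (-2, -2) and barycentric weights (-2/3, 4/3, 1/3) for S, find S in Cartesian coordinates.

(-26/3, -4/3)

S = (-2/3)·P + (4/3)·Q + (1/3)·R.
x-coordinate: (-2/3)·2 + (4/3)·(-5) + (1/3)·(-2) = -26/3.
y-coordinate: (-2/3)·(-7) + (4/3)·(-4) + (1/3)·(-2) = -4/3.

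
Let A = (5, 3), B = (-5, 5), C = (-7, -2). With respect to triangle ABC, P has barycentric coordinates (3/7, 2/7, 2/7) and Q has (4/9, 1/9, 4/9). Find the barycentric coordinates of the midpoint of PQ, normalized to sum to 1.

(55/126, 25/126, 23/63)

Since both coordinate triples sum to 1, the midpoint's barycentrics are the componentwise average.
(3/7+4/9)/2 = 55/126; similarly 25/126 and 23/63.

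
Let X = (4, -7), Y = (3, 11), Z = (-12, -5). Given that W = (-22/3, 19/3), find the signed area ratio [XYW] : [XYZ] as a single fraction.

2/3

[XYZ] = ½·(4·(11−(-5)) + 3·(-5−(-7)) + (-12)·(-7−11)) = ½·(64 + 6 + 216) = 143.
[XYW] = ½·(4·(11−(19/3)) + 3·(19/3−(-7)) + (-22/3)·(-7−11)) = ½·(56/3 + 40 + 132) = 286/3, so the ratio is (286/3)/143 = 2/3.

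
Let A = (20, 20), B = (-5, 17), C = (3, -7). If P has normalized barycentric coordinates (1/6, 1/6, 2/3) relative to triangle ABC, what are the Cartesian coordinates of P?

P = (1/6)·A + (1/6)·B + (2/3)·C.
x-coordinate: (1/6)·20 + (1/6)·(-5) + (2/3)·3 = 9/2.
y-coordinate: (1/6)·20 + (1/6)·17 + (2/3)·(-7) = 3/2.

(9/2, 3/2)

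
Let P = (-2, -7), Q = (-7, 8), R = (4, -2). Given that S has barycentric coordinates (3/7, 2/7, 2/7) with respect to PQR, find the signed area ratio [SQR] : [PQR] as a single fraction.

The signed ratio [SQR]/[PQR] equals the barycentric coordinate of S at vertex P, which is 3/7.

3/7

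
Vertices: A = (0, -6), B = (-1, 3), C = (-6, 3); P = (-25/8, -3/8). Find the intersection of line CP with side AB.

Barycentric coordinates of P with respect to ABC: (3/8, 1/8, 1/2).
On side AB the C-coordinate is zero; dropping P's C-weight 1/2 and renormalizing the remaining 3/8 : 1/8 gives weights 3/4, 1/4 on A, B.
Q = (3/4)·(0, -6) + (1/4)·(-1, 3) = (-1/4, -15/4).

(-1/4, -15/4)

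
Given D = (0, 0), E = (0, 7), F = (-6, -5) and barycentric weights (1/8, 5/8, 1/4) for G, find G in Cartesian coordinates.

G = (1/8)·D + (5/8)·E + (1/4)·F.
x-coordinate: (1/8)·0 + (5/8)·0 + (1/4)·(-6) = -3/2.
y-coordinate: (1/8)·0 + (5/8)·7 + (1/4)·(-5) = 25/8.

(-3/2, 25/8)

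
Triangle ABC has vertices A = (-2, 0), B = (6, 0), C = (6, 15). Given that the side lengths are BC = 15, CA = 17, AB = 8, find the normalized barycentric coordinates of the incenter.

The incenter has barycentric coordinates proportional to the opposite side lengths: (15 : 17 : 8).
Normalizing by 15+17+8 = 40 gives (3/8, 17/40, 1/5).

(3/8, 17/40, 1/5)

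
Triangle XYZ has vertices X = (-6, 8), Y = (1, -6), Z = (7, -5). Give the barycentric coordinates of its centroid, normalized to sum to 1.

The centroid is the average of the vertices, so each weight is 1/3.

(1/3, 1/3, 1/3)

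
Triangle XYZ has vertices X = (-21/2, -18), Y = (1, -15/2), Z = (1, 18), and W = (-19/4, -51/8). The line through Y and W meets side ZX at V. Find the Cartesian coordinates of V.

Barycentric coordinates of W with respect to XYZ: (1/2, 1/4, 1/4).
On side ZX the Y-coordinate is zero; dropping W's Y-weight 1/4 and renormalizing the remaining 1/4 : 1/2 gives weights 1/3, 2/3 on Z, X.
V = (1/3)·(1, 18) + (2/3)·(-21/2, -18) = (-20/3, -6).

(-20/3, -6)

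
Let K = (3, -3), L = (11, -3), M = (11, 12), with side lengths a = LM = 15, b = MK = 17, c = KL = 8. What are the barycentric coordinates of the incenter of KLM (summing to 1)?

(3/8, 17/40, 1/5)

The incenter has barycentric coordinates proportional to the opposite side lengths: (15 : 17 : 8).
Normalizing by 15+17+8 = 40 gives (3/8, 17/40, 1/5).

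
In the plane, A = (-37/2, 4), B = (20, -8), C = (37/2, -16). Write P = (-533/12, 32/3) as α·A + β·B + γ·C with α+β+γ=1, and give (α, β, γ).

(5/3, -5/6, 1/6)

Signed area of the reference triangle: [ABC] = ½·((-37/2)·(-8−(-16)) + 20·(-16−4) + (37/2)·(4−(-8))) = ½·(-148 − 400 + 222) = -163.
[PBC] = ½·((-533/12)·(-8−(-16)) + 20·(-16−(32/3)) + (37/2)·(32/3−(-8))) = ½·(-1066/3 − 1600/3 + 1036/3) = -815/3, so the A-coordinate is (-815/3)/(-163) = 5/3.
[APC] = ½·((-37/2)·(32/3−(-16)) + (-533/12)·(-16−4) + (37/2)·(4−(32/3))) = ½·(-1480/3 + 2665/3 − 370/3) = 815/6, so the B-coordinate is -5/6.
[ABP] = ½·((-37/2)·(-8−(32/3)) + 20·(32/3−4) + (-533/12)·(4−(-8))) = ½·(1036/3 + 400/3 − 533) = -163/6, so the C-coordinate is 1/6.
Check: 5/3 − 5/6 + 1/6 = 1.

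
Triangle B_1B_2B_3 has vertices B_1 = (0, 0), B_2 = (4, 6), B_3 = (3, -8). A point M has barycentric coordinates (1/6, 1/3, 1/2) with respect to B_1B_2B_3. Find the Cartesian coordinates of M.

M = (1/6)·B_1 + (1/3)·B_2 + (1/2)·B_3.
x-coordinate: (1/6)·0 + (1/3)·4 + (1/2)·3 = 17/6.
y-coordinate: (1/6)·0 + (1/3)·6 + (1/2)·(-8) = -2.

(17/6, -2)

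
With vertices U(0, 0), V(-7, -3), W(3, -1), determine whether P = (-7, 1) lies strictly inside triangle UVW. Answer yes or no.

Barycentric coordinates of P: (5/2, 1/4, -7/4).
The three coordinates are positive, positive, negative; a point is interior exactly when all three are positive.

no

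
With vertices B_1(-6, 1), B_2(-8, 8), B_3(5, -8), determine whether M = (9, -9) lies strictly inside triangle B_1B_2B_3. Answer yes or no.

no

Barycentric coordinates of M: (-51/59, 25/59, 85/59).
The three coordinates are negative, positive, positive; a point is interior exactly when all three are positive.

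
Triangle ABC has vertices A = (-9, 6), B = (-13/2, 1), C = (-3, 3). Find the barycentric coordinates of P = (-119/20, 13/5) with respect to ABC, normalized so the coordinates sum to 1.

Signed area of the reference triangle: [ABC] = ½·((-9)·(1−3) + (-13/2)·(3−6) + (-3)·(6−1)) = ½·(18 + 39/2 − 15) = 45/4.
[PBC] = ½·((-119/20)·(1−3) + (-13/2)·(3−(13/5)) + (-3)·(13/5−1)) = ½·(119/10 − 13/5 − 24/5) = 9/4, so the A-coordinate is (9/4)/(45/4) = 1/5.
[APC] = ½·((-9)·(13/5−3) + (-119/20)·(3−6) + (-3)·(6−(13/5))) = ½·(18/5 + 357/20 − 51/5) = 45/8, so the B-coordinate is 1/2.
[ABP] = ½·((-9)·(1−(13/5)) + (-13/2)·(13/5−6) + (-119/20)·(6−1)) = ½·(72/5 + 221/10 − 119/4) = 27/8, so the C-coordinate is 3/10.
Check: 1/5 + 1/2 + 3/10 = 1.

(1/5, 1/2, 3/10)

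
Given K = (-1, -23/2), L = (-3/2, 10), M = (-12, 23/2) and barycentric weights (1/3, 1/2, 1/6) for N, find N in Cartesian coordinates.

N = (1/3)·K + (1/2)·L + (1/6)·M.
x-coordinate: (1/3)·(-1) + (1/2)·(-3/2) + (1/6)·(-12) = -37/12.
y-coordinate: (1/3)·(-23/2) + (1/2)·10 + (1/6)·(23/2) = 37/12.

(-37/12, 37/12)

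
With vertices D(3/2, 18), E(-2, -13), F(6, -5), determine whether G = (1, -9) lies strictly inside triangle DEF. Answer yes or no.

Barycentric coordinates of G: (2/55, 133/220, 79/220).
The three coordinates are positive, positive, positive; a point is interior exactly when all three are positive.

yes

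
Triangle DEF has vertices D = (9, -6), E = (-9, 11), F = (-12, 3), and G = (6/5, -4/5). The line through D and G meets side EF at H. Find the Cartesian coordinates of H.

Barycentric coordinates of G with respect to DEF: (3/5, 1/5, 1/5).
On side EF the D-coordinate is zero; dropping G's D-weight 3/5 and renormalizing the remaining 1/5 : 1/5 gives weights 1/2, 1/2 on E, F.
H = (1/2)·(-9, 11) + (1/2)·(-12, 3) = (-21/2, 7).

(-21/2, 7)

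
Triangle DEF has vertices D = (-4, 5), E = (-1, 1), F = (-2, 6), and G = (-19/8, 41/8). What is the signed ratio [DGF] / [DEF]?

1/8

[DEF] = ½·((-4)·(1−6) + (-1)·(6−5) + (-2)·(5−1)) = ½·(20 − 1 − 8) = 11/2.
[DGF] = ½·((-4)·(41/8−6) + (-19/8)·(6−5) + (-2)·(5−(41/8))) = ½·(7/2 − 19/8 + 1/4) = 11/16, so the ratio is (11/16)/(11/2) = 1/8.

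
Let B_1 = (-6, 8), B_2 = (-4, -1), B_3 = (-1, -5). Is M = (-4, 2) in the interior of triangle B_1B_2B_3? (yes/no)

yes

Barycentric coordinates of M: (9/19, 4/19, 6/19).
The three coordinates are positive, positive, positive; a point is interior exactly when all three are positive.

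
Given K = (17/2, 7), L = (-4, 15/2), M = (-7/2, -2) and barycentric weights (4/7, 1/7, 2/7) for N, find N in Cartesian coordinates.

N = (4/7)·K + (1/7)·L + (2/7)·M.
x-coordinate: (4/7)·(17/2) + (1/7)·(-4) + (2/7)·(-7/2) = 23/7.
y-coordinate: (4/7)·7 + (1/7)·(15/2) + (2/7)·(-2) = 9/2.

(23/7, 9/2)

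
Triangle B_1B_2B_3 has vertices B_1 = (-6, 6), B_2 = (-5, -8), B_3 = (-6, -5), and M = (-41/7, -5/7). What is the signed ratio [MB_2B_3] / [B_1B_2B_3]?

[B_1B_2B_3] = ½·((-6)·(-8−(-5)) + (-5)·(-5−6) + (-6)·(6−(-8))) = ½·(18 + 55 − 84) = -11/2.
[MB_2B_3] = ½·((-41/7)·(-8−(-5)) + (-5)·(-5−(-5/7)) + (-6)·(-5/7−(-8))) = ½·(123/7 + 150/7 − 306/7) = -33/14, so the ratio is (-33/14)/(-11/2) = 3/7.

3/7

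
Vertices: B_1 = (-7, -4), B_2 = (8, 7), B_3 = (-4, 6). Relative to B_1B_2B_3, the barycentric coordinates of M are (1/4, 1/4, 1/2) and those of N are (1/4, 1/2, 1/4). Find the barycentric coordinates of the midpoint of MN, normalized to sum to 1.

(1/4, 3/8, 3/8)

Since both coordinate triples sum to 1, the midpoint's barycentrics are the componentwise average.
(1/4+1/4)/2 = 1/4; similarly 3/8 and 3/8.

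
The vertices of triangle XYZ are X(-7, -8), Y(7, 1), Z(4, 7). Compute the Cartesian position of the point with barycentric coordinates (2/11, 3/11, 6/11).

(31/11, 29/11)

W = (2/11)·X + (3/11)·Y + (6/11)·Z.
x-coordinate: (2/11)·(-7) + (3/11)·7 + (6/11)·4 = 31/11.
y-coordinate: (2/11)·(-8) + (3/11)·1 + (6/11)·7 = 29/11.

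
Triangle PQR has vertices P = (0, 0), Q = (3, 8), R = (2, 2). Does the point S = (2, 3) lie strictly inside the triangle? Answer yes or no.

yes

Barycentric coordinates of S: (1/10, 1/5, 7/10).
The three coordinates are positive, positive, positive; a point is interior exactly when all three are positive.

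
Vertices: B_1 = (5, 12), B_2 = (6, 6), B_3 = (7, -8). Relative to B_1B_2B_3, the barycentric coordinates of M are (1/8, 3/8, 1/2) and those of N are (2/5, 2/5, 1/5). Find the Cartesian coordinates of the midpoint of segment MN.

(487/80, 107/40)

Barycentric coordinates of the midpoint are the average: (21/80, 31/80, 7/20).
Converting: (21/80)·B_1 + (31/80)·B_2 + (7/20)·B_3 = (487/80, 107/40).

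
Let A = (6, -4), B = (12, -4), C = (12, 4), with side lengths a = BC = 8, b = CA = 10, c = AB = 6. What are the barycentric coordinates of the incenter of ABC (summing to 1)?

(1/3, 5/12, 1/4)

The incenter has barycentric coordinates proportional to the opposite side lengths: (8 : 10 : 6).
Normalizing by 8+10+6 = 24 gives (1/3, 5/12, 1/4).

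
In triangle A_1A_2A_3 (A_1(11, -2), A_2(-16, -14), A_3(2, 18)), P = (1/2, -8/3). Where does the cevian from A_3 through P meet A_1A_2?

(1/5, -34/5)

Barycentric coordinates of P with respect to A_1A_2A_3: (1/2, 1/3, 1/6).
On side A_1A_2 the A_3-coordinate is zero; dropping P's A_3-weight 1/6 and renormalizing the remaining 1/2 : 1/3 gives weights 3/5, 2/5 on A_1, A_2.
Q = (3/5)·(11, -2) + (2/5)·(-16, -14) = (1/5, -34/5).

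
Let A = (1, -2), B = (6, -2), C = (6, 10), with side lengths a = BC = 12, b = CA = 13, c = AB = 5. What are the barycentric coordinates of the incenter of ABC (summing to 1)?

(2/5, 13/30, 1/6)

The incenter has barycentric coordinates proportional to the opposite side lengths: (12 : 13 : 5).
Normalizing by 12+13+5 = 30 gives (2/5, 13/30, 1/6).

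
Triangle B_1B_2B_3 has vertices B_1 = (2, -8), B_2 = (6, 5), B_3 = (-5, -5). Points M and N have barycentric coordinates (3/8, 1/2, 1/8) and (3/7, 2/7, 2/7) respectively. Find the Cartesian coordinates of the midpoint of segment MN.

(239/112, -255/112)

Barycentric coordinates of the midpoint are the average: (45/112, 11/28, 23/112).
Converting: (45/112)·B_1 + (11/28)·B_2 + (23/112)·B_3 = (239/112, -255/112).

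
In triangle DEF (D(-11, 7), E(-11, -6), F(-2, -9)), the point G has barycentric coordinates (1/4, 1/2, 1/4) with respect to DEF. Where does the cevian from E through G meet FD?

Line EG meets FD where the E-coordinate vanishes; zeroing G's E-weight and renormalizing leaves F, D-weights 1/4 : 1/4 → (1/2, 1/2).
So H = (1/2)·F + (1/2)·D = (-13/2, -1).

(-13/2, -1)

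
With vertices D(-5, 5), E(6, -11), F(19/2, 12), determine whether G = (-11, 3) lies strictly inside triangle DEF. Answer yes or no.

no

Barycentric coordinates of G: (440/309, -13/309, -118/309).
The three coordinates are positive, negative, negative; a point is interior exactly when all three are positive.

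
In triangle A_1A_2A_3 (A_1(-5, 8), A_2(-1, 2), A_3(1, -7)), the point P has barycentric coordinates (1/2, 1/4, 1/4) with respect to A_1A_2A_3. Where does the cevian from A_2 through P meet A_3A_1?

(-3, 3)

Line A_2P meets A_3A_1 where the A_2-coordinate vanishes; zeroing P's A_2-weight and renormalizing leaves A_3, A_1-weights 1/4 : 1/2 → (1/3, 2/3).
So Q = (1/3)·A_3 + (2/3)·A_1 = (-3, 3).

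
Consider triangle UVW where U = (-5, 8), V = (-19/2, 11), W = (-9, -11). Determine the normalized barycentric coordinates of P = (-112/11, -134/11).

Signed area of the reference triangle: [UVW] = ½·((-5)·(11−(-11)) + (-19/2)·(-11−8) + (-9)·(8−11)) = ½·(-110 + 361/2 + 27) = 195/4.
[PVW] = ½·((-112/11)·(11−(-11)) + (-19/2)·(-11−(-134/11)) + (-9)·(-134/11−11)) = ½·(-224 − 247/22 + 2295/11) = -585/44, so the U-coordinate is (-585/44)/(195/4) = -3/11.
[UPW] = ½·((-5)·(-134/11−(-11)) + (-112/11)·(-11−8) + (-9)·(8−(-134/11))) = ½·(65/11 + 2128/11 − 1998/11) = 195/22, so the V-coordinate is 2/11.
[UVP] = ½·((-5)·(11−(-134/11)) + (-19/2)·(-134/11−8) + (-112/11)·(8−11)) = ½·(-1275/11 + 2109/11 + 336/11) = 585/11, so the W-coordinate is 12/11.

(-3/11, 2/11, 12/11)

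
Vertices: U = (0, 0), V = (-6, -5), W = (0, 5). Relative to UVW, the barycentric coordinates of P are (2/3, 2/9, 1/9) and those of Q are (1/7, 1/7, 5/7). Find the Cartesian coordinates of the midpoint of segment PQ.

Barycentric coordinates of the midpoint are the average: (17/42, 23/126, 26/63).
Converting: (17/42)·U + (23/126)·V + (26/63)·W = (-23/21, 145/126).

(-23/21, 145/126)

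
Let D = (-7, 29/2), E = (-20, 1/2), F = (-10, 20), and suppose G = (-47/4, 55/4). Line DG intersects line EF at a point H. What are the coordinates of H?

Barycentric coordinates of G with respect to DEF: (1/4, 1/4, 1/2).
On side EF the D-coordinate is zero; dropping G's D-weight 1/4 and renormalizing the remaining 1/4 : 1/2 gives weights 1/3, 2/3 on E, F.
H = (1/3)·(-20, 1/2) + (2/3)·(-10, 20) = (-40/3, 27/2).

(-40/3, 27/2)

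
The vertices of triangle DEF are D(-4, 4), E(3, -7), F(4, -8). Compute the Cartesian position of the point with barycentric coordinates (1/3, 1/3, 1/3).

(1, -11/3)

G = (1/3)·D + (1/3)·E + (1/3)·F.
x-coordinate: (1/3)·(-4) + (1/3)·3 + (1/3)·4 = 1.
y-coordinate: (1/3)·4 + (1/3)·(-7) + (1/3)·(-8) = -11/3.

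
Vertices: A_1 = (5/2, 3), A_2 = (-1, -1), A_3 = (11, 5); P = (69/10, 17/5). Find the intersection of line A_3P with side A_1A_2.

Barycentric coordinates of P with respect to A_1A_2A_3: (1/5, 1/5, 3/5).
On side A_1A_2 the A_3-coordinate is zero; dropping P's A_3-weight 3/5 and renormalizing the remaining 1/5 : 1/5 gives weights 1/2, 1/2 on A_1, A_2.
Q = (1/2)·(5/2, 3) + (1/2)·(-1, -1) = (3/4, 1).

(3/4, 1)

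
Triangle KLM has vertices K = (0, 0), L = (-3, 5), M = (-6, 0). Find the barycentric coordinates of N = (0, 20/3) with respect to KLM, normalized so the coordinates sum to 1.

Signed area of the reference triangle: [KLM] = ½·(0·(5−0) + (-3)·(0−0) + (-6)·(0−5)) = ½·(0 + 0 + 30) = 15.
[NLM] = ½·(0·(5−0) + (-3)·(0−(20/3)) + (-6)·(20/3−5)) = ½·(0 + 20 − 10) = 5, so the K-coordinate is 5/15 = 1/3.
[KNM] = ½·(0·(20/3−0) + 0·(0−0) + (-6)·(0−(20/3))) = ½·(0 + 0 + 40) = 20, so the L-coordinate is 4/3.
[KLN] = ½·(0·(5−(20/3)) + (-3)·(20/3−0) + 0·(0−5)) = ½·(0 − 20 + 0) = -10, so the M-coordinate is -2/3.

(1/3, 4/3, -2/3)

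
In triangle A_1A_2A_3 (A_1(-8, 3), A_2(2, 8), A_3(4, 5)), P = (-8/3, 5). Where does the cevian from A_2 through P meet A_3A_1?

(-5, 7/2)

Barycentric coordinates of P with respect to A_1A_2A_3: (1/2, 1/3, 1/6).
On side A_3A_1 the A_2-coordinate is zero; dropping P's A_2-weight 1/3 and renormalizing the remaining 1/6 : 1/2 gives weights 1/4, 3/4 on A_3, A_1.
Q = (1/4)·(4, 5) + (3/4)·(-8, 3) = (-5, 7/2).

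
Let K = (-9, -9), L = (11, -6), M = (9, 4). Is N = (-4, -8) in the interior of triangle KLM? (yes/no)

yes

Barycentric coordinates of N: (77/103, 47/206, 5/206).
The three coordinates are positive, positive, positive; a point is interior exactly when all three are positive.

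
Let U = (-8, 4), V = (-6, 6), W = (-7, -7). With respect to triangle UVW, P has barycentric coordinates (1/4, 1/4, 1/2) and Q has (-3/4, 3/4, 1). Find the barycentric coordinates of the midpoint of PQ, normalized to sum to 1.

(-1/4, 1/2, 3/4)

Since both coordinate triples sum to 1, the midpoint's barycentrics are the componentwise average.
(1/4+-3/4)/2 = -1/4; similarly 1/2 and 3/4.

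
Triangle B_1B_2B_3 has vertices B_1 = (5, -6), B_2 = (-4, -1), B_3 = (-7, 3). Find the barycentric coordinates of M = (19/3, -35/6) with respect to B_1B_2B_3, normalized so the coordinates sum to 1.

Signed area of the reference triangle: [B_1B_2B_3] = ½·(5·(-1−3) + (-4)·(3−(-6)) + (-7)·(-6−(-1))) = ½·(-20 − 36 + 35) = -21/2.
[MB_2B_3] = ½·((19/3)·(-1−3) + (-4)·(3−(-35/6)) + (-7)·(-35/6−(-1))) = ½·(-76/3 − 106/3 + 203/6) = -161/12, so the B_1-coordinate is (-161/12)/(-21/2) = 23/18.
[B_1MB_3] = ½·(5·(-35/6−3) + (19/3)·(3−(-6)) + (-7)·(-6−(-35/6))) = ½·(-265/6 + 57 + 7/6) = 7, so the B_2-coordinate is -2/3.
[B_1B_2M] = ½·(5·(-1−(-35/6)) + (-4)·(-35/6−(-6)) + (19/3)·(-6−(-1))) = ½·(145/6 − 2/3 − 95/3) = -49/12, so the B_3-coordinate is 7/18.

(23/18, -2/3, 7/18)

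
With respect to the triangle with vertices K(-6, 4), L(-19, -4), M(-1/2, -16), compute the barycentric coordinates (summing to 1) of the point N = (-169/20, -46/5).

Signed area of the reference triangle: [KLM] = ½·((-6)·(-4−(-16)) + (-19)·(-16−4) + (-1/2)·(4−(-4))) = ½·(-72 + 380 − 4) = 152.
[NLM] = ½·((-169/20)·(-4−(-16)) + (-19)·(-16−(-46/5)) + (-1/2)·(-46/5−(-4))) = ½·(-507/5 + 646/5 + 13/5) = 76/5, so the K-coordinate is (76/5)/152 = 1/10.
[KNM] = ½·((-6)·(-46/5−(-16)) + (-169/20)·(-16−4) + (-1/2)·(4−(-46/5))) = ½·(-204/5 + 169 − 33/5) = 304/5, so the L-coordinate is 2/5.
[KLN] = ½·((-6)·(-4−(-46/5)) + (-19)·(-46/5−4) + (-169/20)·(4−(-4))) = ½·(-156/5 + 1254/5 − 338/5) = 76, so the M-coordinate is 1/2.

(1/10, 2/5, 1/2)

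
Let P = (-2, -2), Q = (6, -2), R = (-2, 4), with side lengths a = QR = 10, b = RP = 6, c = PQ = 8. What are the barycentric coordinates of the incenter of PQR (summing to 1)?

(5/12, 1/4, 1/3)

The incenter has barycentric coordinates proportional to the opposite side lengths: (10 : 6 : 8).
Normalizing by 10+6+8 = 24 gives (5/12, 1/4, 1/3).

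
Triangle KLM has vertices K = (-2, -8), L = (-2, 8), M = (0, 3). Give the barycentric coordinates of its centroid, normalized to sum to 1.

(1/3, 1/3, 1/3)

The centroid is the average of the vertices, so each weight is 1/3.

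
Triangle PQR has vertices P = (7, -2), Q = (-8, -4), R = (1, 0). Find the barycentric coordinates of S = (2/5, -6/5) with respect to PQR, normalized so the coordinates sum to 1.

(1/5, 1/5, 3/5)

Signed area of the reference triangle: [PQR] = ½·(7·(-4−0) + (-8)·(0−(-2)) + 1·(-2−(-4))) = ½·(-28 − 16 + 2) = -21.
[SQR] = ½·((2/5)·(-4−0) + (-8)·(0−(-6/5)) + 1·(-6/5−(-4))) = ½·(-8/5 − 48/5 + 14/5) = -21/5, so the P-coordinate is (-21/5)/(-21) = 1/5.
[PSR] = ½·(7·(-6/5−0) + (2/5)·(0−(-2)) + 1·(-2−(-6/5))) = ½·(-42/5 + 4/5 − 4/5) = -21/5, so the Q-coordinate is 1/5.
[PQS] = ½·(7·(-4−(-6/5)) + (-8)·(-6/5−(-2)) + (2/5)·(-2−(-4))) = ½·(-98/5 − 32/5 + 4/5) = -63/5, so the R-coordinate is 3/5.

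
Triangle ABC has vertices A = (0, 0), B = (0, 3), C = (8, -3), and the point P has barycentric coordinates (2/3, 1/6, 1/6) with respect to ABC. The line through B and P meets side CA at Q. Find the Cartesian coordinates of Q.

Line BP meets CA where the B-coordinate vanishes; zeroing P's B-weight and renormalizing leaves C, A-weights 1/6 : 2/3 → (1/5, 4/5).
So Q = (1/5)·C + (4/5)·A = (8/5, -3/5).

(8/5, -3/5)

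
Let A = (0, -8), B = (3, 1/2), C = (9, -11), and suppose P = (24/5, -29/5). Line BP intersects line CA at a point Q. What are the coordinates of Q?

Barycentric coordinates of P with respect to ABC: (1/5, 2/5, 2/5).
On side CA the B-coordinate is zero; dropping P's B-weight 2/5 and renormalizing the remaining 2/5 : 1/5 gives weights 2/3, 1/3 on C, A.
Q = (2/3)·(9, -11) + (1/3)·(0, -8) = (6, -10).

(6, -10)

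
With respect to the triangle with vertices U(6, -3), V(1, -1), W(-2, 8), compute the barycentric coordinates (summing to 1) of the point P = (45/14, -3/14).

Signed area of the reference triangle: [UVW] = ½·(6·(-1−8) + 1·(8−(-3)) + (-2)·(-3−(-1))) = ½·(-54 + 11 + 4) = -39/2.
[PVW] = ½·((45/14)·(-1−8) + 1·(8−(-3/14)) + (-2)·(-3/14−(-1))) = ½·(-405/14 + 115/14 − 11/7) = -78/7, so the U-coordinate is (-78/7)/(-39/2) = 4/7.
[UPW] = ½·(6·(-3/14−8) + (45/14)·(8−(-3)) + (-2)·(-3−(-3/14))) = ½·(-345/7 + 495/14 + 39/7) = -117/28, so the V-coordinate is 3/14.
[UVP] = ½·(6·(-1−(-3/14)) + 1·(-3/14−(-3)) + (45/14)·(-3−(-1))) = ½·(-33/7 + 39/14 − 45/7) = -117/28, so the W-coordinate is 3/14.
Check: 4/7 + 3/14 + 3/14 = 1.

(4/7, 3/14, 3/14)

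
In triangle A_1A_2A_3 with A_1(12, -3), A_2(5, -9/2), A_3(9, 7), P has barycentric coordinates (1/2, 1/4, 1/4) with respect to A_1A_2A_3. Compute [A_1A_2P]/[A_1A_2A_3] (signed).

1/4

The signed ratio [A_1A_2P]/[A_1A_2A_3] equals the barycentric coordinate of P at vertex A_3, which is 1/4.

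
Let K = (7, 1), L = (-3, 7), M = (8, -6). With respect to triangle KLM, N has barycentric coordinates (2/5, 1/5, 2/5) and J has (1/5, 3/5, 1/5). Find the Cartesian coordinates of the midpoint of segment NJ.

(33/10, 13/10)

Barycentric coordinates of the midpoint are the average: (3/10, 2/5, 3/10).
Converting: (3/10)·K + (2/5)·L + (3/10)·M = (33/10, 13/10).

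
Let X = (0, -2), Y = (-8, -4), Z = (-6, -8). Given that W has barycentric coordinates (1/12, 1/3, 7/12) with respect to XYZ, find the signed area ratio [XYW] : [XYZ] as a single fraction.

7/12

The signed ratio [XYW]/[XYZ] equals the barycentric coordinate of W at vertex Z, which is 7/12.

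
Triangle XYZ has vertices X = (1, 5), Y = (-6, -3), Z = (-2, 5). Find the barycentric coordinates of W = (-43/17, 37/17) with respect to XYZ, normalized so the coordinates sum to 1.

(5/17, 6/17, 6/17)

Signed area of the reference triangle: [XYZ] = ½·(1·(-3−5) + (-6)·(5−5) + (-2)·(5−(-3))) = ½·(-8 + 0 − 16) = -12.
[WYZ] = ½·((-43/17)·(-3−5) + (-6)·(5−(37/17)) + (-2)·(37/17−(-3))) = ½·(344/17 − 288/17 − 176/17) = -60/17, so the X-coordinate is (-60/17)/(-12) = 5/17.
[XWZ] = ½·(1·(37/17−5) + (-43/17)·(5−5) + (-2)·(5−(37/17))) = ½·(-48/17 + 0 − 96/17) = -72/17, so the Y-coordinate is 6/17.
[XYW] = ½·(1·(-3−(37/17)) + (-6)·(37/17−5) + (-43/17)·(5−(-3))) = ½·(-88/17 + 288/17 − 344/17) = -72/17, so the Z-coordinate is 6/17.
Check: 5/17 + 6/17 + 6/17 = 1.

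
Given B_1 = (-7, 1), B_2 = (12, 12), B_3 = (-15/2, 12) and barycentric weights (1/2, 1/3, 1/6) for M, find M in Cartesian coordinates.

(-3/4, 13/2)

M = (1/2)·B_1 + (1/3)·B_2 + (1/6)·B_3.
x-coordinate: (1/2)·(-7) + (1/3)·12 + (1/6)·(-15/2) = -3/4.
y-coordinate: (1/2)·1 + (1/3)·12 + (1/6)·12 = 13/2.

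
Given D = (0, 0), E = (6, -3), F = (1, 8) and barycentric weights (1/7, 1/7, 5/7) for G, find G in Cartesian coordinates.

G = (1/7)·D + (1/7)·E + (5/7)·F.
x-coordinate: (1/7)·0 + (1/7)·6 + (5/7)·1 = 11/7.
y-coordinate: (1/7)·0 + (1/7)·(-3) + (5/7)·8 = 37/7.

(11/7, 37/7)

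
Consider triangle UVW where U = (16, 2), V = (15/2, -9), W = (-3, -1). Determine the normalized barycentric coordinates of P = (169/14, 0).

(5/7, 1/7, 1/7)

Signed area of the reference triangle: [UVW] = ½·(16·(-9−(-1)) + (15/2)·(-1−2) + (-3)·(2−(-9))) = ½·(-128 − 45/2 − 33) = -367/4.
[PVW] = ½·((169/14)·(-9−(-1)) + (15/2)·(-1−0) + (-3)·(0−(-9))) = ½·(-676/7 − 15/2 − 27) = -1835/28, so the U-coordinate is (-1835/28)/(-367/4) = 5/7.
[UPW] = ½·(16·(0−(-1)) + (169/14)·(-1−2) + (-3)·(2−0)) = ½·(16 − 507/14 − 6) = -367/28, so the V-coordinate is 1/7.
[UVP] = ½·(16·(-9−0) + (15/2)·(0−2) + (169/14)·(2−(-9))) = ½·(-144 − 15 + 1859/14) = -367/28, so the W-coordinate is 1/7.
Check: 5/7 + 1/7 + 1/7 = 1.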